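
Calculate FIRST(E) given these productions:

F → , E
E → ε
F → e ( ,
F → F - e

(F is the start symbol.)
{ ε }

From E → ε:
  - ε-production, so ε ∈ FIRST(E)

Collecting: FIRST(E) = { ε }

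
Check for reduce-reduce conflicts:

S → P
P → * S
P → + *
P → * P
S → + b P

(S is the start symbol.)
A reduce-reduce conflict occurs when an LR(0) state has two complete items [A → α .] and [B → β .] — both call for a reduction, and with no lookahead the parser cannot choose between them.

Augment with S' → S and build the canonical LR(0) collection (I0 = CLOSURE({[S' → . S]}), then GOTO on every symbol after a dot until no new states appear). It has 11 states:
  I0: { [P → . * P], [P → . * S], [P → . + *], [S → . + b P], [S → . P], [S' → . S] }  — shift
  I1: { [P → * . P], [P → * . S], [P → . * P], [P → . * S], [P → . + *], [S → . + b P], [S → . P] }  — shift
  I2: { [P → + . *], [S → + . b P] }  — shift
  I3: { [S → P .] }  — reduce
  I4: { [S' → S .] }  — accept
  I5: { [P → + * .] }  — reduce
  I6: { [P → . * P], [P → . * S], [P → . + *], [S → + b . P] }  — shift
  I7: { [P → + . *] }  — shift
  I8: { [S → + b P .] }  — reduce
  I9: { [P → * P .], [S → P .] }  — 2 reduces
  I10: { [P → * S .] }  — reduce

I9 contains complete items [P → * P .], [S → P .] — reduce-reduce conflict.

Answer: Yes — I9: [P → * P .] vs [S → P .]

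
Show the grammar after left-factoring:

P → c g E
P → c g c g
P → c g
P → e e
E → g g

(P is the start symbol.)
Left-factoring transforms A → αβ₁ | αβ₂ into A → αA' and A' → β₁ | β₂
(α is the longest common prefix among the alternatives). Repeat until
no nonterminal has two alternatives with a common prefix.

Round 1: P has alternatives sharing prefix 'c g'. Introduce P': P → c g P'
  Add: P' → E
  Add: P' → c g
  Add: P' → ε

No remaining common prefixes — done.

Resulting grammar:
P → c g P'
P' → E
P' → c g
P' → ε
P → e e
E → g g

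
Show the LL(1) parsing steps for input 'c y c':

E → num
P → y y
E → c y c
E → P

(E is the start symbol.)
LL(1) parsing maintains a stack (initially the start symbol over $) and the input. At each step: if the stack top is a terminal, match it against the current input token; if it is a non-terminal N, replace it with the RHS of M[N, lookahead] (the unique production whose predict set contains the lookahead).

Stack is shown with the top on the left.

Stack    Input    Action
------------------------
E $      c y c $  output E → c y c
c y c $  c y c $  match 'c'
y c $    y c $    match 'y'
c $      c $      match 'c'
$        $        accept

The string is accepted.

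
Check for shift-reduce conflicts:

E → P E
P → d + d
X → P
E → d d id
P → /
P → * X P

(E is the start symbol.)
Augment with E' → E and build the canonical LR(0) collection (I0 = CLOSURE({[E' → . E]}), then GOTO on every symbol after a dot until no new states appear). It has 15 states:
  I0: { [E → . P E], [E → . d d id], [E' → . E], [P → . * X P], [P → . /], [P → . d + d] }  — shift
  I1: { [P → * . X P], [P → . * X P], [P → . /], [P → . d + d], [X → . P] }  — shift
  I2: { [P → / .] }  — reduce
  I3: { [E' → E .] }  — accept
  I4: { [E → . P E], [E → . d d id], [E → P . E], [P → . * X P], [P → . /], [P → . d + d] }  — shift
  I5: { [E → d . d id], [P → d . + d] }  — shift
  I6: { [P → d + . d] }  — shift
  I7: { [E → d d . id] }  — shift
  I8: { [E → d d id .] }  — reduce
  I9: { [P → d + d .] }  — reduce
  I10: { [E → P E .] }  — reduce
  I11: { [X → P .] }  — reduce
  I12: { [P → * X . P], [P → . * X P], [P → . /], [P → . d + d] }  — shift
  I13: { [P → d . + d] }  — shift
  I14: { [P → * X P .] }  — reduce

No state contains both a complete item and a shift item.

Answer: No shift-reduce conflicts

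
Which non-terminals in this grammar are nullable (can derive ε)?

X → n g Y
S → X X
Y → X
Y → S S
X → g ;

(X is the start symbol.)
None

A non-terminal is nullable if it can derive ε (the empty string): either it has an ε-production, or it has a production whose right-hand side consists entirely of nullable non-terminals.

There are no ε-productions, so no non-terminal can derive ε.
No non-terminals are nullable.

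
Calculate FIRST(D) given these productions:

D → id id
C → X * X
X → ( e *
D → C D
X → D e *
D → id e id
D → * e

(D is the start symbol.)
{ '(', '*', 'id' }

To compute FIRST(D), examine every production with D on the left-hand side, reading each right-hand side left to right until a non-nullable symbol is reached.

FIRST sets of the other non-terminals involved (by the same procedure, iterated to a fixed point):
  FIRST(C) = { '(', '*', 'id' }

From D → id id:
  - id is a terminal: add 'id' and stop
From D → C D:
  - C is a non-terminal: add FIRST(C) \ {ε} = { '(', '*', 'id' }
    C is not nullable, so stop
From D → id e id:
  - id is a terminal: add 'id' and stop
From D → * e:
  - '*' is a terminal: add '*' and stop

Collecting: FIRST(D) = { '(', '*', 'id' }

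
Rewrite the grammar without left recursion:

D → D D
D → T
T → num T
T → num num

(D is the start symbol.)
D is directly left-recursive. The standard transformation for
  A → A α₁ | ... | A α_m | β₁ | ... | β_n
is
  A  → β₁ A' | ... | β_n A'
  A' → α₁ A' | ... | α_m A' | ε

D → T becomes D → T D'
D → D D becomes D' → D D'
Add D' → ε

Productions for other non-terminals are unchanged:
  T → num T
  T → num num

Resulting grammar:
D → T D'
D' → D D'
D' → ε
T → num T
T → num num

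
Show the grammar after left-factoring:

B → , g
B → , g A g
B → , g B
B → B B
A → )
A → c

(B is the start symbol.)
Left-factoring transforms A → αβ₁ | αβ₂ into A → αA' and A' → β₁ | β₂
(α is the longest common prefix among the alternatives). Repeat until
no nonterminal has two alternatives with a common prefix.

Round 1: B has alternatives sharing prefix ', g'. Introduce B': B → , g B'
  Add: B' → ε
  Add: B' → A g
  Add: B' → B

No remaining common prefixes — done.

Resulting grammar:
B → , g B'
B' → ε
B' → A g
B' → B
B → B B
A → )
A → c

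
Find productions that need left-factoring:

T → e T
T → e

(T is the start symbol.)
Yes, T has productions with common prefix 'e'

Left-factoring is needed when two productions for the same non-terminal
share a common prefix on the right-hand side.

Productions for T:
  T → e T
  T → e

Found common prefix 'e' in productions for T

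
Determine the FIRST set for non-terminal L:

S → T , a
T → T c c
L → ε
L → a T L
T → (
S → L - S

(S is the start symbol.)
{ 'a', ε }

To compute FIRST(L), examine every production with L on the left-hand side, reading each right-hand side left to right until a non-nullable symbol is reached.

From L → ε:
  - ε-production, so ε ∈ FIRST(L)
From L → a T L:
  - a is a terminal: add 'a' and stop

Collecting: FIRST(L) = { 'a', ε }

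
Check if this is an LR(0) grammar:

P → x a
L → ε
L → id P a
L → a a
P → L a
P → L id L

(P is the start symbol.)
No. Shift-reduce conflict between [L → .] and [L → . a a]

A grammar is LR(0) if no state in the canonical LR(0) collection has:
  - both a shift item (dot before a terminal) and a complete item (shift-reduce conflict), or
  - two or more complete items (reduce-reduce conflict; the accept item [P' → P .] counts as a complete item here).

Augment with P' → P and build the canonical LR(0) collection (I0 = CLOSURE({[P' → . P]}), then GOTO on every symbol after a dot until no new states appear). It has 13 states:
  I0: { [L → . a a], [L → . id P a], [L → .], [P → . L a], [P → . L id L], [P → . x a], [P' → . P] }  — shift, reduce
  I1: { [P → L . a], [P → L . id L] }  — shift
  I2: { [P' → P .] }  — accept
  I3: { [L → a . a] }  — shift
  I4: { [L → . a a], [L → . id P a], [L → .], [L → id . P a], [P → . L a], [P → . L id L], [P → . x a] }  — shift, reduce
  I5: { [P → x . a] }  — shift
  I6: { [P → x a .] }  — reduce
  I7: { [L → id P . a] }  — shift
  I8: { [L → id P a .] }  — reduce
  I9: { [L → a a .] }  — reduce
  I10: { [P → L a .] }  — reduce
  I11: { [L → . a a], [L → . id P a], [L → .], [P → L id . L] }  — shift, reduce
  I12: { [P → L id L .] }  — reduce

Conflict in state I0:
  Shift-reduce conflict between [L → .] and [L → . a a]
So the grammar is NOT LR(0).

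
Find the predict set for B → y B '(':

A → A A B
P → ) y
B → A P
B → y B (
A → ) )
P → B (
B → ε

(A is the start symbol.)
PREDICT(B → y B '(') = (FIRST(RHS) \ {ε}) ∪ (FOLLOW(B) if ε ∈ FIRST(RHS), i.e. RHS ⇒* ε)
FIRST(y B '(') = { 'y' }
ε ∉ FIRST(y B '('), so FOLLOW(B) is not added.
PREDICT(B → y B '(') = { 'y' }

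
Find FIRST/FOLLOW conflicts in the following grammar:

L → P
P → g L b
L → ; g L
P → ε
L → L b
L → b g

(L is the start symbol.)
A FIRST/FOLLOW conflict occurs when a non-terminal N has a nullable alternative N → β (β ⇒* ε) and another alternative N → α with FIRST(α) ∩ FOLLOW(N) ≠ ∅: on such a lookahead the parser cannot decide between expanding α and letting N vanish via β.

Nullable non-terminals: L, P.
FIRST sets used below: FIRST(P) = { 'g', ε }, FIRST(L) = { ';', 'b', 'g', ε }

L: nullable alternative(s) L → P; FOLLOW(L) = { $, 'b' }
  L → P: FIRST \ {ε} = { 'g' } — this is the only nullable alternative, skip
  L → ; g L: FIRST \ {ε} = { ';' } — disjoint from FOLLOW(L)
  L → L b: FIRST \ {ε} = { ';', 'b', 'g' } — overlaps FOLLOW(L) on { 'b' }: CONFLICT
  L → b g: FIRST \ {ε} = { 'b' } — overlaps FOLLOW(L) on { 'b' }: CONFLICT

P: nullable alternative(s) P → ε; FOLLOW(P) = { $, 'b' }
  P → g L b: FIRST \ {ε} = { 'g' } — disjoint from FOLLOW(P)
  P → ε: FIRST \ {ε} = { } — this is the only nullable alternative, skip

So the grammar has 2 FIRST/FOLLOW conflicts (marked CONFLICT above).

Answer: Yes. L → L b with FOLLOW(L) on { 'b' }; L → b g with FOLLOW(L) on { 'b' }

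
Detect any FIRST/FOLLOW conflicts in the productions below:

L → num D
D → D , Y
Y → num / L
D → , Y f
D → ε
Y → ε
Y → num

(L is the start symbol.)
Yes. D → D ',' Y with FOLLOW(D) on { ',' }; D → ',' Y f with FOLLOW(D) on { ',' }

A FIRST/FOLLOW conflict occurs when a non-terminal N has a nullable alternative N → β (β ⇒* ε) and another alternative N → α with FIRST(α) ∩ FOLLOW(N) ≠ ∅: on such a lookahead the parser cannot decide between expanding α and letting N vanish via β.

Nullable non-terminals: D, Y.
FIRST sets used below: FIRST(D) = { ',', ε }

D: nullable alternative(s) D → ε; FOLLOW(D) = { $, ',', 'f' }
  D → D , Y: FIRST \ {ε} = { ',' } — overlaps FOLLOW(D) on { ',' }: CONFLICT
  D → , Y f: FIRST \ {ε} = { ',' } — overlaps FOLLOW(D) on { ',' }: CONFLICT
  D → ε: FIRST \ {ε} = { } — this is the only nullable alternative, skip

Y: nullable alternative(s) Y → ε; FOLLOW(Y) = { $, ',', 'f' }
  Y → num / L: FIRST \ {ε} = { 'num' } — disjoint from FOLLOW(Y)
  Y → ε: FIRST \ {ε} = { } — this is the only nullable alternative, skip
  Y → num: FIRST \ {ε} = { 'num' } — disjoint from FOLLOW(Y)

L has no nullable alternative, so no FIRST/FOLLOW check is needed there.

So the grammar has 2 FIRST/FOLLOW conflicts (marked CONFLICT above).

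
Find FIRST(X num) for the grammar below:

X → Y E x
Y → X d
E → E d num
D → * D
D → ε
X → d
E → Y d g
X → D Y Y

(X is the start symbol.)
{ '*', 'd' }

FIRST sets of the non-terminals involved (from the grammar, by fixed-point iteration):
  FIRST(X) = { '*', 'd' }

To compute FIRST(X num), process the symbols left to right:
Symbol X is a non-terminal. Add FIRST(X) \ {ε} = { '*', 'd' }
X is not nullable (ε ∉ FIRST(X)), so stop here.
FIRST(X num) = { '*', 'd' }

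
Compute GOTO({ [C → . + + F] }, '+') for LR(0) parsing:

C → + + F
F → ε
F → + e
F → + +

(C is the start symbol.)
GOTO(I, '+') = CLOSURE({ [A → αX.β] : [A → α.Xβ] ∈ I, X = '+' })

Items with dot before '+', with the dot advanced:
  [C → . + + F] → [C → + . + F]
Closure adds nothing (no advanced item has the dot before a non-terminal).

GOTO = { [C → + . + F] }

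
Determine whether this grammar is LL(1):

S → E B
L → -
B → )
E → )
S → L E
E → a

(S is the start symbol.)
Yes, the grammar is LL(1).

A grammar is LL(1) if for each non-terminal N with multiple productions, the predict sets of those productions are pairwise disjoint, where PREDICT(N → α) = (FIRST(α) \ {ε}) ∪ (FOLLOW(N) if α ⇒* ε).

Relevant sets:
  FIRST(E) = { ')', 'a' }
  FIRST(L) = { '-' }

For S:
  PREDICT(S → E B) = { ')', 'a' }
  PREDICT(S → L E) = { '-' }
For E:
  PREDICT(E → ')') = { ')' }
  PREDICT(E → a) = { 'a' }
L, B have a single production, so nothing to check there.

All predict sets are disjoint. The grammar IS LL(1).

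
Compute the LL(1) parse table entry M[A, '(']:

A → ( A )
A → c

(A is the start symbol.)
A → ( A )

To find M[A, '('], we find productions for A where '(' is in the predict set (PREDICT(N → α) = (FIRST(α) \ {ε}) ∪ (FOLLOW(N) if α ⇒* ε)).

A → ( A ): PREDICT = { '(' }
  '(' is in predict set, so this production goes in M[A, '(']
A → c: PREDICT = { 'c' }

M[A, '('] = A → ( A )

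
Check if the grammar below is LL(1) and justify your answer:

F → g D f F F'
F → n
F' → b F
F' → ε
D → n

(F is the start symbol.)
Relevant sets:
  FOLLOW(F') = { $, 'b' }

For F:
  PREDICT(F → g D f F F') = { 'g' }
  PREDICT(F → n) = { 'n' }
For F':
  PREDICT(F' → b F) = { 'b' }
  PREDICT(F' → ε) = { $, 'b' }
D has a single production, so nothing to check there.

Conflict found: Predict set conflict for F': { 'b' }
The grammar is NOT LL(1).

Answer: No. Predict set conflict for F': { 'b' }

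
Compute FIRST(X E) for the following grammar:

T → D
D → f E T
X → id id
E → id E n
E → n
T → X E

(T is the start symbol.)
{ 'id' }

FIRST sets of the non-terminals involved (from the grammar, by fixed-point iteration):
  FIRST(X) = { 'id' }

To compute FIRST(X E), process the symbols left to right:
Symbol X is a non-terminal. Add FIRST(X) \ {ε} = { 'id' }
X is not nullable (ε ∉ FIRST(X)), so stop here.
FIRST(X E) = { 'id' }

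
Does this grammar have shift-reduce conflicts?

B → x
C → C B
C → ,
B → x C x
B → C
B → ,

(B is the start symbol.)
Yes — I3: [B → C .] vs [B → . ,]; I4: [B → x .] vs [C → . ,]; I8: [B → x .] vs [C → . ,]

A shift-reduce conflict occurs when an LR(0) state has both:
  - a complete (reduce) item [A → α .] (dot at the end), and
  - a shift item [B → β . c γ] (dot before a terminal).

Augment with B' → B and build the canonical LR(0) collection (I0 = CLOSURE({[B' → . B]}), then GOTO on every symbol after a dot until no new states appear). It has 9 states:
  I0: { [B → . ,], [B → . C], [B → . x C x], [B → . x], [B' → . B], [C → . ,], [C → . C B] }  — shift
  I1: { [B → , .], [C → , .] }  — 2 reduces
  I2: { [B' → B .] }  — accept
  I3: { [B → . ,], [B → . C], [B → . x C x], [B → . x], [B → C .], [C → . ,], [C → . C B], [C → C . B] }  — shift, reduce
  I4: { [B → x . C x], [B → x .], [C → . ,], [C → . C B] }  — shift, reduce
  I5: { [C → , .] }  — reduce
  I6: { [B → . ,], [B → . C], [B → . x C x], [B → . x], [B → x C . x], [C → . ,], [C → . C B], [C → C . B] }  — shift
  I7: { [C → C B .] }  — reduce
  I8: { [B → x . C x], [B → x .], [B → x C x .], [C → . ,], [C → . C B] }  — shift, 2 reduces

I3 contains reduce item [B → C .] and shift items [B → . ,], [B → . x], [B → . x C x], [C → . ,] — shift-reduce conflict.
I4 contains reduce item [B → x .] and shift item [C → . ,] — shift-reduce conflict.
I8 contains reduce items [B → x .], [B → x C x .] and shift item [C → . ,] — shift-reduce conflict.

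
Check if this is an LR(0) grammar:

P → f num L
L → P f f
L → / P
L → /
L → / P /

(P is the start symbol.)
No. Shift-reduce conflict between [L → / .] and [P → . f num L]

A grammar is LR(0) if no state in the canonical LR(0) collection has:
  - both a shift item (dot before a terminal) and a complete item (shift-reduce conflict), or
  - two or more complete items (reduce-reduce conflict; the accept item [P' → P .] counts as a complete item here).

Augment with P' → P and build the canonical LR(0) collection (I0 = CLOSURE({[P' → . P]}), then GOTO on every symbol after a dot until no new states appear). It has 11 states:
  I0: { [P → . f num L], [P' → . P] }  — shift
  I1: { [P' → P .] }  — accept
  I2: { [P → f . num L] }  — shift
  I3: { [L → . / P /], [L → . / P], [L → . /], [L → . P f f], [P → . f num L], [P → f num . L] }  — shift
  I4: { [L → / . P /], [L → / . P], [L → / .], [P → . f num L] }  — shift, reduce
  I5: { [P → f num L .] }  — reduce
  I6: { [L → P . f f] }  — shift
  I7: { [L → P f . f] }  — shift
  I8: { [L → P f f .] }  — reduce
  I9: { [L → / P . /], [L → / P .] }  — shift, reduce
  I10: { [L → / P / .] }  — reduce

Conflict in state I4:
  Shift-reduce conflict between [L → / .] and [P → . f num L]
So the grammar is NOT LR(0).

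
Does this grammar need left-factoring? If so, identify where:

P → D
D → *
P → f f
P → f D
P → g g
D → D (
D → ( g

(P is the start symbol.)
Yes, P has productions with common prefix 'f'

Left-factoring is needed when two productions for the same non-terminal
share a common prefix on the right-hand side.

Productions for P:
  P → D
  P → f f
  P → f D
  P → g g
Productions for D:
  D → *
  D → D (
  D → ( g

Found common prefix 'f' in productions for P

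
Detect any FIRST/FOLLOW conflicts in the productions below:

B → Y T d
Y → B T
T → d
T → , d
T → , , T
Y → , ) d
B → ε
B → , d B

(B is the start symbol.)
A FIRST/FOLLOW conflict occurs when a non-terminal N has a nullable alternative N → β (β ⇒* ε) and another alternative N → α with FIRST(α) ∩ FOLLOW(N) ≠ ∅: on such a lookahead the parser cannot decide between expanding α and letting N vanish via β.

Nullable non-terminals: B.
FIRST sets used below: FIRST(Y) = { ',', 'd' }

B: nullable alternative(s) B → ε; FOLLOW(B) = { $, ',', 'd' }
  B → Y T d: FIRST \ {ε} = { ',', 'd' } — overlaps FOLLOW(B) on { ',', 'd' }: CONFLICT
  B → ε: FIRST \ {ε} = { } — this is the only nullable alternative, skip
  B → , d B: FIRST \ {ε} = { ',' } — overlaps FOLLOW(B) on { ',' }: CONFLICT

T, Y have no nullable alternative, so no FIRST/FOLLOW check is needed there.

So the grammar has 2 FIRST/FOLLOW conflicts (marked CONFLICT above).

Answer: Yes. B → Y T d with FOLLOW(B) on { ',', 'd' }; B → ',' d B with FOLLOW(B) on { ',' }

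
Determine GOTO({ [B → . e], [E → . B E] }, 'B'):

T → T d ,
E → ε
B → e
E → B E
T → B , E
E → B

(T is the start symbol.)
{ [B → . e], [E → . B E], [E → . B], [E → .], [E → B . E] }

GOTO(I, 'B') = CLOSURE({ [A → αX.β] : [A → α.Xβ] ∈ I, X = 'B' })

Items with dot before 'B', with the dot advanced:
  [E → . B E] → [E → B . E]
Closure of the advanced items:
  [E → B . E] has the dot before E: add [E → .], [E → . B E], [E → . B]
  [E → . B E] has the dot before B: add [B → . e]

GOTO = { [B → . e], [E → . B E], [E → . B], [E → .], [E → B . E] }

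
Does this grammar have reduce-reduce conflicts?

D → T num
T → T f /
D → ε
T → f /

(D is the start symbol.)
Augment with D' → D and build the canonical LR(0) collection (I0 = CLOSURE({[D' → . D]}), then GOTO on every symbol after a dot until no new states appear). It has 8 states:
  I0: { [D → . T num], [D → .], [D' → . D], [T → . T f /], [T → . f /] }  — shift, reduce
  I1: { [D' → D .] }  — accept
  I2: { [D → T . num], [T → T . f /] }  — shift
  I3: { [T → f . /] }  — shift
  I4: { [T → f / .] }  — reduce
  I5: { [T → T f . /] }  — shift
  I6: { [D → T num .] }  — reduce
  I7: { [T → T f / .] }  — reduce

No state contains more than one complete item.

Answer: No reduce-reduce conflicts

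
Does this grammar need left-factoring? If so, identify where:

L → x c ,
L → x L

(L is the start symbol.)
Left-factoring is needed when two productions for the same non-terminal
share a common prefix on the right-hand side.

Productions for L:
  L → x c ,
  L → x L

Found common prefix 'x' in productions for L

Answer: Yes, L has productions with common prefix 'x'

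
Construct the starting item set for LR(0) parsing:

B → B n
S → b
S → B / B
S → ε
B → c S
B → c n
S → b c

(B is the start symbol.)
First, augment the grammar with B' → B
I₀ = CLOSURE({ [B' → . B] }):
  [B' → . B] has the dot before B: add [B → . B n], [B → . c S], [B → . c n]
No further items can be added.

I₀ = { [B → . B n], [B → . c S], [B → . c n], [B' → . B] }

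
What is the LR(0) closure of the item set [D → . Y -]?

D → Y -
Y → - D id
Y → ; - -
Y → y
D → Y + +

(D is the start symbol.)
Start with: [D → . Y -]
  [D → . Y -] has the dot before Y: add [Y → . - D id], [Y → . ; - -], [Y → . y]
No further items can be added.

CLOSURE = { [D → . Y -], [Y → . - D id], [Y → . ; - -], [Y → . y] }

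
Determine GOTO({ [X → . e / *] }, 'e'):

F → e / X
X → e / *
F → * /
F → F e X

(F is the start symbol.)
{ [X → e . / *] }

GOTO(I, 'e') = CLOSURE({ [A → αX.β] : [A → α.Xβ] ∈ I, X = 'e' })

Items with dot before 'e', with the dot advanced:
  [X → . e / *] → [X → e . / *]
Closure adds nothing (no advanced item has the dot before a non-terminal).

GOTO = { [X → e . / *] }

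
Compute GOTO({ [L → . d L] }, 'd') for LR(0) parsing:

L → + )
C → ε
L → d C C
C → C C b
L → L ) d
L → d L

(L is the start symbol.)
GOTO(I, 'd') = CLOSURE({ [A → αX.β] : [A → α.Xβ] ∈ I, X = 'd' })

Items with dot before 'd', with the dot advanced:
  [L → . d L] → [L → d . L]
Closure of the advanced items:
  [L → d . L] has the dot before L: add [L → . + )], [L → . d C C], [L → . L ) d], [L → . d L]

GOTO = { [L → . + )], [L → . L ) d], [L → . d C C], [L → . d L], [L → d . L] }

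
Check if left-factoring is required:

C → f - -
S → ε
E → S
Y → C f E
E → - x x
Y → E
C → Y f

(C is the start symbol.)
No, left-factoring is not needed

Left-factoring is needed when two productions for the same non-terminal
share a common prefix on the right-hand side.

Productions for C:
  C → f - -
  C → Y f
Productions for E:
  E → S
  E → - x x
Productions for Y:
  Y → C f E
  Y → E

No common prefixes found.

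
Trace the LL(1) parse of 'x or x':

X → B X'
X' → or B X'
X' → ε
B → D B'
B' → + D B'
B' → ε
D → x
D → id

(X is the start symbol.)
Stack is shown with the top on the left.

Stack      Input     Action
---------------------------
X $        x or x $  output X → B X'
B X' $     x or x $  output B → D B'
D B' X' $  x or x $  output D → x
x B' X' $  x or x $  match 'x'
B' X' $    or x $    output B' → ε
X' $       or x $    output X' → or B X'
or B X' $  or x $    match 'or'
B X' $     x $       output B → D B'
D B' X' $  x $       output D → x
x B' X' $  x $       match 'x'
B' X' $    $         output B' → ε
X' $       $         output X' → ε
$          $         accept

The string is accepted.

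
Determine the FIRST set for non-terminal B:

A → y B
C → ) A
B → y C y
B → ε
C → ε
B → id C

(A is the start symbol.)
To compute FIRST(B), examine every production with B on the left-hand side, reading each right-hand side left to right until a non-nullable symbol is reached.

From B → y C y:
  - y is a terminal: add 'y' and stop
From B → ε:
  - ε-production, so ε ∈ FIRST(B)
From B → id C:
  - id is a terminal: add 'id' and stop

Collecting: FIRST(B) = { 'id', 'y', ε }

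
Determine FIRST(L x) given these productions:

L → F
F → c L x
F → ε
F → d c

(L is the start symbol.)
{ 'c', 'd', 'x' }

FIRST sets of the non-terminals involved (from the grammar, by fixed-point iteration):
  FIRST(L) = { 'c', 'd', ε }

To compute FIRST(L x), process the symbols left to right:
Symbol L is a non-terminal. Add FIRST(L) \ {ε} = { 'c', 'd' }
L is nullable (ε ∈ FIRST(L)), continue to the next symbol.
Symbol x is a terminal. Add 'x' and stop.
FIRST(L x) = { 'c', 'd', 'x' }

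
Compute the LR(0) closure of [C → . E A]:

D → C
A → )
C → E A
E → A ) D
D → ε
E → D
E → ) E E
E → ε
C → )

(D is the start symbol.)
{ [A → . )], [C → . )], [C → . E A], [D → . C], [D → .], [E → . ) E E], [E → . A ) D], [E → . D], [E → .] }

To compute CLOSURE, for each item [A → α.Bβ] where B is a non-terminal, add [B → .γ] for all productions B → γ; repeat for the newly added items until nothing changes.

Start with: [C → . E A]
  [C → . E A] has the dot before E: add [E → . A ) D], [E → . D], [E → . ) E E], [E → .]
  [E → . A ) D] has the dot before A: add [A → . )]
  [E → . D] has the dot before D: add [D → . C], [D → .]
  [D → . C] has the dot before C: add [C → . )]
No further items can be added.

CLOSURE = { [A → . )], [C → . )], [C → . E A], [D → . C], [D → .], [E → . ) E E], [E → . A ) D], [E → . D], [E → .] }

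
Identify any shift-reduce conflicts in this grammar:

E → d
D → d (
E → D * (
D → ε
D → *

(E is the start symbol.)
Yes — I0: [D → .] vs [D → . *]; I4: [E → d .] vs [D → d . (]

A shift-reduce conflict occurs when an LR(0) state has both:
  - a complete (reduce) item [A → α .] (dot at the end), and
  - a shift item [B → β . c γ] (dot before a terminal).

Augment with E' → E and build the canonical LR(0) collection (I0 = CLOSURE({[E' → . E]}), then GOTO on every symbol after a dot until no new states appear). It has 8 states:
  I0: { [D → . *], [D → . d (], [D → .], [E → . D * (], [E → . d], [E' → . E] }  — shift, reduce
  I1: { [D → * .] }  — reduce
  I2: { [E → D . * (] }  — shift
  I3: { [E' → E .] }  — accept
  I4: { [D → d . (], [E → d .] }  — shift, reduce
  I5: { [D → d ( .] }  — reduce
  I6: { [E → D * . (] }  — shift
  I7: { [E → D * ( .] }  — reduce

I0 contains reduce item [D → .] and shift items [D → . *], [D → . d (], [E → . d] — shift-reduce conflict.
I4 contains reduce item [E → d .] and shift item [D → d . (] — shift-reduce conflict.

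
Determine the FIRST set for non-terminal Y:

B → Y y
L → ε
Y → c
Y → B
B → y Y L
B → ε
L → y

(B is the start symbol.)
{ 'c', 'y', ε }

To compute FIRST(Y), examine every production with Y on the left-hand side, reading each right-hand side left to right until a non-nullable symbol is reached.

FIRST sets of the other non-terminals involved (by the same procedure, iterated to a fixed point):
  FIRST(B) = { 'c', 'y', ε }

From Y → c:
  - c is a terminal: add 'c' and stop
From Y → B:
  - B is a non-terminal: add FIRST(B) \ {ε} = { 'c', 'y' }
    B is nullable and nothing follows, so the whole right-hand side can vanish: ε ∈ FIRST(Y)

Collecting: FIRST(Y) = { 'c', 'y', ε }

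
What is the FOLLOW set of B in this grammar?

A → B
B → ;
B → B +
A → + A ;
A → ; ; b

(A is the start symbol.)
To compute FOLLOW(B), find every occurrence of B on a right-hand side N → α B β: add FIRST(β) \ {ε}, and if β is empty or nullable also add FOLLOW(N). Iterate to a fixed point.

In A → B: B is at the end, add FOLLOW(A)
In B → B +: B is followed by '+', add FIRST('+') \ {ε} = { '+' }

The FOLLOW sets referred to above (computed the same way, to a fixed point):
  FOLLOW(A) = { $, ';' }

Taking the union: FOLLOW(B) = { $, '+', ';' }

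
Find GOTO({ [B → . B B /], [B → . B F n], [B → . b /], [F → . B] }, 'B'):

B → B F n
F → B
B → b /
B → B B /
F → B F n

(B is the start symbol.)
GOTO(I, 'B') = CLOSURE({ [A → αX.β] : [A → α.Xβ] ∈ I, X = 'B' })

Items with dot before 'B', with the dot advanced:
  [B → . B B /] → [B → B . B /]
  [B → . B F n] → [B → B . F n]
  [F → . B] → [F → B .]
Closure of the advanced items:
  [B → B . B /] has the dot before B: add [B → . B F n], [B → . b /], [B → . B B /]
  [B → B . F n] has the dot before F: add [F → . B], [F → . B F n]

GOTO = { [B → . B B /], [B → . B F n], [B → . b /], [B → B . B /], [B → B . F n], [F → . B F n], [F → . B], [F → B .] }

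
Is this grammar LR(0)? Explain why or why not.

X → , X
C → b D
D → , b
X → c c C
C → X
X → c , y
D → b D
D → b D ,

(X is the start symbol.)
No. Shift-reduce conflict between [D → b D .] and [D → b D . ,]

Augment with X' → X and build the canonical LR(0) collection (I0 = CLOSURE({[X' → . X]}), then GOTO on every symbol after a dot until no new states appear). It has 17 states:
  I0: { [X → . , X], [X → . c , y], [X → . c c C], [X' → . X] }  — shift
  I1: { [X → , . X], [X → . , X], [X → . c , y], [X → . c c C] }  — shift
  I2: { [X' → X .] }  — accept
  I3: { [X → c . , y], [X → c . c C] }  — shift
  I4: { [X → c , . y] }  — shift
  I5: { [C → . X], [C → . b D], [X → . , X], [X → . c , y], [X → . c c C], [X → c c . C] }  — shift
  I6: { [X → c c C .] }  — reduce
  I7: { [C → X .] }  — reduce
  I8: { [C → b . D], [D → . , b], [D → . b D ,], [D → . b D] }  — shift
  I9: { [D → , . b] }  — shift
  I10: { [C → b D .] }  — reduce
  I11: { [D → . , b], [D → . b D ,], [D → . b D], [D → b . D ,], [D → b . D] }  — shift
  I12: { [D → b D . ,], [D → b D .] }  — shift, reduce
  I13: { [D → b D , .] }  — reduce
  I14: { [D → , b .] }  — reduce
  I15: { [X → c , y .] }  — reduce
  I16: { [X → , X .] }  — reduce

Conflict in state I12:
  Shift-reduce conflict between [D → b D .] and [D → b D . ,]
So the grammar is NOT LR(0).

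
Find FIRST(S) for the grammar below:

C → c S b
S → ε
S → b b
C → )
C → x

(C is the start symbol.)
To compute FIRST(S), examine every production with S on the left-hand side, reading each right-hand side left to right until a non-nullable symbol is reached.

From S → ε:
  - ε-production, so ε ∈ FIRST(S)
From S → b b:
  - b is a terminal: add 'b' and stop

Collecting: FIRST(S) = { 'b', ε }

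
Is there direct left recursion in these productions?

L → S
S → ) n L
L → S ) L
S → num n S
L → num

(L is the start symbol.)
Direct left recursion occurs when N → N α for some non-terminal N (the right-hand side begins with the left-hand side itself).

L → S: starts with S
S → ) n L: starts with ')'
L → S ) L: starts with S
S → num n S: starts with num
L → num: starts with num

No direct left recursion found.

Answer: No direct left recursion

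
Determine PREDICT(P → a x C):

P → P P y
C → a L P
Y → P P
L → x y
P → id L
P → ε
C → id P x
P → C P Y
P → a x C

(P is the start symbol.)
PREDICT(P → a x C) = (FIRST(RHS) \ {ε}) ∪ (FOLLOW(P) if ε ∈ FIRST(RHS), i.e. RHS ⇒* ε)
FIRST(a x C) = { 'a' }
ε ∉ FIRST(a x C), so FOLLOW(P) is not added.
PREDICT(P → a x C) = { 'a' }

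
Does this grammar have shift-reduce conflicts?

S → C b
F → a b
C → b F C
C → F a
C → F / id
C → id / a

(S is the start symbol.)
A shift-reduce conflict occurs when an LR(0) state has both:
  - a complete (reduce) item [A → α .] (dot at the end), and
  - a shift item [B → β . c γ] (dot before a terminal).

Augment with S' → S and build the canonical LR(0) collection (I0 = CLOSURE({[S' → . S]}), then GOTO on every symbol after a dot until no new states appear). It has 16 states:
  I0: { [C → . F / id], [C → . F a], [C → . b F C], [C → . id / a], [F → . a b], [S → . C b], [S' → . S] }  — shift
  I1: { [S → C . b] }  — shift
  I2: { [C → F . / id], [C → F . a] }  — shift
  I3: { [S' → S .] }  — accept
  I4: { [F → a . b] }  — shift
  I5: { [C → b . F C], [F → . a b] }  — shift
  I6: { [C → id . / a] }  — shift
  I7: { [C → id / . a] }  — shift
  I8: { [C → id / a .] }  — reduce
  I9: { [C → . F / id], [C → . F a], [C → . b F C], [C → . id / a], [C → b F . C], [F → . a b] }  — shift
  I10: { [C → b F C .] }  — reduce
  I11: { [F → a b .] }  — reduce
  I12: { [C → F / . id] }  — shift
  I13: { [C → F a .] }  — reduce
  I14: { [C → F / id .] }  — reduce
  I15: { [S → C b .] }  — reduce

No state contains both a complete item and a shift item.

Answer: No shift-reduce conflicts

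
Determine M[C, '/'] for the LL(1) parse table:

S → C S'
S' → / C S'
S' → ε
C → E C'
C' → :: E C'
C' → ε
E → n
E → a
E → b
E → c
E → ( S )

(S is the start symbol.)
To find M[C, '/'], we find productions for C where '/' is in the predict set (PREDICT(N → α) = (FIRST(α) \ {ε}) ∪ (FOLLOW(N) if α ⇒* ε)).

Relevant sets:
  FIRST(E) = { '(', 'a', 'b', 'c', 'n' }

C → E C': PREDICT = { '(', 'a', 'b', 'c', 'n' }

M[C, '/'] is empty (no production applies)

Answer: Empty (error entry)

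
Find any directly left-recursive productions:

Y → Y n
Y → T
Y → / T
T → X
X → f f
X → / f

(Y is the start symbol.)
Direct left recursion occurs when N → N α for some non-terminal N (the right-hand side begins with the left-hand side itself).

Y → Y n: LEFT RECURSIVE (starts with Y)
Y → T: starts with T
Y → / T: starts with '/'
T → X: starts with X
X → f f: starts with f
X → / f: starts with '/'

The grammar has direct left recursion on: Y.

Answer: Yes, Y is left-recursive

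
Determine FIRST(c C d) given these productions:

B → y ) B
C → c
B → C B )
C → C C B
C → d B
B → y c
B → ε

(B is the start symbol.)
{ 'c' }

To compute FIRST(c C d), process the symbols left to right:
Symbol c is a terminal. Add 'c' and stop.
FIRST(c C d) = { 'c' }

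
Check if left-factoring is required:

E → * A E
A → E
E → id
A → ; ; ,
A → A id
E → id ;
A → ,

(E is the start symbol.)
Left-factoring is needed when two productions for the same non-terminal
share a common prefix on the right-hand side.

Productions for E:
  E → * A E
  E → id
  E → id ;
Productions for A:
  A → E
  A → ; ; ,
  A → A id
  A → ,

Found common prefix 'id' in productions for E

Answer: Yes, E has productions with common prefix 'id'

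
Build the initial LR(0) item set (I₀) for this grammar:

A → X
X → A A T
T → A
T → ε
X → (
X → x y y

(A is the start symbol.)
{ [A → . X], [A' → . A], [X → . (], [X → . A A T], [X → . x y y] }

First, augment the grammar with A' → A
I₀ = CLOSURE({ [A' → . A] }):
  [A' → . A] has the dot before A: add [A → . X]
  [A → . X] has the dot before X: add [X → . A A T], [X → . (], [X → . x y y]
No further items can be added.

I₀ = { [A → . X], [A' → . A], [X → . (], [X → . A A T], [X → . x y y] }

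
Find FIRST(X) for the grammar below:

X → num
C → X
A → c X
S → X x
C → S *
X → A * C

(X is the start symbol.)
{ 'c', 'num' }

To compute FIRST(X), examine every production with X on the left-hand side, reading each right-hand side left to right until a non-nullable symbol is reached.

FIRST sets of the other non-terminals involved (by the same procedure, iterated to a fixed point):
  FIRST(A) = { 'c' }

From X → num:
  - num is a terminal: add 'num' and stop
From X → A * C:
  - A is a non-terminal: add FIRST(A) \ {ε} = { 'c' }
    A is not nullable, so stop

Collecting: FIRST(X) = { 'c', 'num' }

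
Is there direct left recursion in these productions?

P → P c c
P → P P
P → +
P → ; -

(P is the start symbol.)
P → P c c: LEFT RECURSIVE (starts with P)
P → P P: LEFT RECURSIVE (starts with P)
P → +: starts with '+'
P → ; -: starts with ';'

The grammar has direct left recursion on: P.

Answer: Yes, P is left-recursive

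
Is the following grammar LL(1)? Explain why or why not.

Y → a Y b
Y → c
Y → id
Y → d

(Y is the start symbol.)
Yes, the grammar is LL(1).

For Y:
  PREDICT(Y → a Y b) = { 'a' }
  PREDICT(Y → c) = { 'c' }
  PREDICT(Y → id) = { 'id' }
  PREDICT(Y → d) = { 'd' }

All predict sets are disjoint. The grammar IS LL(1).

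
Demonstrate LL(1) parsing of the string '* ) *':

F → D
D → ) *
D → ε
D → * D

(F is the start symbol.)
LL(1) parsing maintains a stack (initially the start symbol over $) and the input. At each step: if the stack top is a terminal, match it against the current input token; if it is a non-terminal N, replace it with the RHS of M[N, lookahead] (the unique production whose predict set contains the lookahead).

Stack is shown with the top on the left.

Stack  Input    Action
----------------------
F $    * ) * $  output F → D
D $    * ) * $  output D → * D
* D $  * ) * $  match '*'
D $    ) * $    output D → ) *
) * $  ) * $    match ')'
* $    * $      match '*'
$      $        accept

The string is accepted.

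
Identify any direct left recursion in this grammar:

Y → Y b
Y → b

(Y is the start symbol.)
Yes, Y is left-recursive

Direct left recursion occurs when N → N α for some non-terminal N (the right-hand side begins with the left-hand side itself).

Y → Y b: LEFT RECURSIVE (starts with Y)
Y → b: starts with b

The grammar has direct left recursion on: Y.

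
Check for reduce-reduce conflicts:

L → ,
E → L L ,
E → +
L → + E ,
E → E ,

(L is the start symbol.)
Yes — I9: [E → E , .] vs [L → + E , .]

Augment with L' → L and build the canonical LR(0) collection (I0 = CLOSURE({[L' → . L]}), then GOTO on every symbol after a dot until no new states appear). It has 10 states:
  I0: { [L → . + E ,], [L → . ,], [L' → . L] }  — shift
  I1: { [E → . +], [E → . E ,], [E → . L L ,], [L → + . E ,], [L → . + E ,], [L → . ,] }  — shift
  I2: { [L → , .] }  — reduce
  I3: { [L' → L .] }  — accept
  I4: { [E → + .], [E → . +], [E → . E ,], [E → . L L ,], [L → + . E ,], [L → . + E ,], [L → . ,] }  — shift, reduce
  I5: { [E → E . ,], [L → + E . ,] }  — shift
  I6: { [E → L . L ,], [L → . + E ,], [L → . ,] }  — shift
  I7: { [E → L L . ,] }  — shift
  I8: { [E → L L , .] }  — reduce
  I9: { [E → E , .], [L → + E , .] }  — 2 reduces

I9 contains complete items [E → E , .], [L → + E , .] — reduce-reduce conflict.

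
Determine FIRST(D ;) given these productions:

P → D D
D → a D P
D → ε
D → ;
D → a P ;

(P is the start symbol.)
{ ';', 'a' }

FIRST sets of the non-terminals involved (from the grammar, by fixed-point iteration):
  FIRST(D) = { ';', 'a', ε }

To compute FIRST(D ;), process the symbols left to right:
Symbol D is a non-terminal. Add FIRST(D) \ {ε} = { ';', 'a' }
D is nullable (ε ∈ FIRST(D)), continue to the next symbol.
Symbol ; is a terminal. Add ';' and stop.
FIRST(D ;) = { ';', 'a' }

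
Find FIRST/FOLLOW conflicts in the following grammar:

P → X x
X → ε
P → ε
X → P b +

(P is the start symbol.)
Yes. P → X x with FOLLOW(P) on { 'b' }; X → P b '+' with FOLLOW(X) on { 'x' }

A FIRST/FOLLOW conflict occurs when a non-terminal N has a nullable alternative N → β (β ⇒* ε) and another alternative N → α with FIRST(α) ∩ FOLLOW(N) ≠ ∅: on such a lookahead the parser cannot decide between expanding α and letting N vanish via β.

Nullable non-terminals: P, X.
FIRST sets used below: FIRST(X) = { 'b', 'x', ε }, FIRST(P) = { 'b', 'x', ε }

P: nullable alternative(s) P → ε; FOLLOW(P) = { $, 'b' }
  P → X x: FIRST \ {ε} = { 'b', 'x' } — overlaps FOLLOW(P) on { 'b' }: CONFLICT
  P → ε: FIRST \ {ε} = { } — this is the only nullable alternative, skip

X: nullable alternative(s) X → ε; FOLLOW(X) = { 'x' }
  X → ε: FIRST \ {ε} = { } — this is the only nullable alternative, skip
  X → P b +: FIRST \ {ε} = { 'b', 'x' } — overlaps FOLLOW(X) on { 'x' }: CONFLICT

So the grammar has 2 FIRST/FOLLOW conflicts (marked CONFLICT above).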